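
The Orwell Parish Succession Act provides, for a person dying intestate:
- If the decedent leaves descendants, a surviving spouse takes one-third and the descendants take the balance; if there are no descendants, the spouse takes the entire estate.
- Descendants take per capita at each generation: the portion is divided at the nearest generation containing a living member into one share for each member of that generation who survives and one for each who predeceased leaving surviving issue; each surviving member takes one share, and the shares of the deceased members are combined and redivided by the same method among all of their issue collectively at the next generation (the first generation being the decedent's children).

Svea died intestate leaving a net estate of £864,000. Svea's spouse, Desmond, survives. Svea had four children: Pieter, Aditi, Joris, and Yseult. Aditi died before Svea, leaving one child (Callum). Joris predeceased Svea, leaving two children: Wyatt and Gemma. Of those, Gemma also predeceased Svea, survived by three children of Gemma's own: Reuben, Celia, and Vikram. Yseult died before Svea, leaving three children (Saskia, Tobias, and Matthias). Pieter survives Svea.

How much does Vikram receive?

Vikram receives £24,000.

Desmond takes one-third of £864,000 = £288,000. The remaining £576,000 passes to the descendants.
The descendants' portion (£576,000) is divided at the children's generation into 4 shares of £144,000. Pieter takes £144,000. The 3 shares of the deceased (Aditi, Joris, and Yseult) are combined into a pool of £432,000.
That pool (£432,000) is divided at the grandchildren's generation into 6 shares of £72,000. Callum, Wyatt, Saskia, Tobias, and Matthias each take £72,000. The remaining share for the deceased Gemma (£72,000) is carried to the next generation.
That pool (£72,000) is divided at the great-grandchildren's generation equally among Reuben, Celia, and Vikram: £24,000 each.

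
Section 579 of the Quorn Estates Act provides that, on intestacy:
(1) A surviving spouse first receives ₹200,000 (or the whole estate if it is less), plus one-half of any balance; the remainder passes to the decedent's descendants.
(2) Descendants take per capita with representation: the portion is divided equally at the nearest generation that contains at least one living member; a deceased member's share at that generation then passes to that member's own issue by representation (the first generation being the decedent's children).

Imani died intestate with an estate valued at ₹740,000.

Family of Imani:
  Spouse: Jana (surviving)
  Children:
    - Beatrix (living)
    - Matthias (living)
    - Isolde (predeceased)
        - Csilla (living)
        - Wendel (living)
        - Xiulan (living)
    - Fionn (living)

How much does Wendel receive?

Jana first takes ₹200,000, leaving a balance of ₹540,000. Jana then takes one-half of the balance (₹270,000), for a total of ₹470,000. The remaining ₹270,000 passes to the descendants.
The descendants' portion (₹270,000) is divided into 4 shares of ₹67,500: Beatrix, Matthias, and Fionn each take ₹67,500; Isolde's ₹67,500 share passes to Isolde's issue.
Isolde's share (₹67,500) is divided into 3 shares of ₹22,500: Csilla, Wendel, and Xiulan each take ₹22,500.

Wendel receives ₹22,500.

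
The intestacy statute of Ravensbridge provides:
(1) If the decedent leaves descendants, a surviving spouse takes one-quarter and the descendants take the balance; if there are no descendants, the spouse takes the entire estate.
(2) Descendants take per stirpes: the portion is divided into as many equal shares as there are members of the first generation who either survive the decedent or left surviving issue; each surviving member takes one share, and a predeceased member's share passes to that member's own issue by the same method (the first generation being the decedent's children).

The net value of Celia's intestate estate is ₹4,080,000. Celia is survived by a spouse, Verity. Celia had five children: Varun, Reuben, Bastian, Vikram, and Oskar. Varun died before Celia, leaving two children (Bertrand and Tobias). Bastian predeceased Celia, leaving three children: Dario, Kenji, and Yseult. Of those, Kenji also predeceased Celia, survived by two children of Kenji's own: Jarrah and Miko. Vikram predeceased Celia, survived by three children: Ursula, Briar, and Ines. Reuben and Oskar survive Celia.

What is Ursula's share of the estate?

Ursula receives ₹204,000.

Verity takes one-quarter of ₹4,080,000 = ₹1,020,000. The remaining ₹3,060,000 passes to the descendants.
The descendants' portion (₹3,060,000) is divided into 5 shares of ₹612,000: Reuben and Oskar each take ₹612,000; Varun's ₹612,000 share passes to Varun's issue; Bastian's ₹612,000 share passes to Bastian's issue; Vikram's ₹612,000 share passes to Vikram's issue.
Varun's share (₹612,000) is divided into 2 shares of ₹306,000: Bertrand and Tobias each take ₹306,000.
Bastian's share (₹612,000) is divided into 3 shares of ₹204,000: Dario and Yseult each take ₹204,000; Kenji's ₹204,000 share passes to Kenji's issue.
Kenji's share (₹204,000) is divided into 2 shares of ₹102,000: Jarrah and Miko each take ₹102,000.
Vikram's share (₹612,000) is divided into 3 shares of ₹204,000: Ursula, Briar, and Ines each take ₹204,000.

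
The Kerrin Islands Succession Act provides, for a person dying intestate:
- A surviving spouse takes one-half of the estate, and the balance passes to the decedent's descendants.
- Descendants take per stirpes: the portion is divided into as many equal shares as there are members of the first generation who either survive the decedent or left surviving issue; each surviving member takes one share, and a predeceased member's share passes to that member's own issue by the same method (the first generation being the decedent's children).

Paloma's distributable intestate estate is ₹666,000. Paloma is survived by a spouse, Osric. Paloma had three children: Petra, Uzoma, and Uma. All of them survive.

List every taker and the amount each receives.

Osric takes one-half of ₹666,000 = ₹333,000. The remaining ₹333,000 passes to the descendants.
The descendants' portion (₹333,000) is divided into 3 shares of ₹111,000: Petra, Uzoma, and Uma each take ₹111,000.

Osric: ₹333,000; Petra: ₹111,000; Uzoma: ₹111,000; Uma: ₹111,000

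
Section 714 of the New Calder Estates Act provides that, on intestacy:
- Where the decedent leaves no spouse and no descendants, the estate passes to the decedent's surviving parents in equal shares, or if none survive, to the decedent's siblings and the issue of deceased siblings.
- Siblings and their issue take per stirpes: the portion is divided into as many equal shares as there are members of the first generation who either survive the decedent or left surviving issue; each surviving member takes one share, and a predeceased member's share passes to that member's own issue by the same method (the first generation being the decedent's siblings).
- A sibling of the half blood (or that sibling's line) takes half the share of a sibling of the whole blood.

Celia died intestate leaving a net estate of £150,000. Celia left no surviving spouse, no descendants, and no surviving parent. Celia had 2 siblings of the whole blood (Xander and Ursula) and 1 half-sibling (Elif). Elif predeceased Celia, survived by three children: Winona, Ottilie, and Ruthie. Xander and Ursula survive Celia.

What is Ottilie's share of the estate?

The entire £150,000 passes to the siblings and their issue.
Counting each half-blood sibling's line as half a unit, there are 5/2 units in £150,000, so one unit is £60,000. Whole-blood lines (Xander and Ursula) take £60,000 each; half-blood lines (Elif) take £30,000 each.
Elif's share (£30,000) is divided into 3 shares of £10,000: Winona, Ottilie, and Ruthie each take £10,000.

Ottilie receives £10,000.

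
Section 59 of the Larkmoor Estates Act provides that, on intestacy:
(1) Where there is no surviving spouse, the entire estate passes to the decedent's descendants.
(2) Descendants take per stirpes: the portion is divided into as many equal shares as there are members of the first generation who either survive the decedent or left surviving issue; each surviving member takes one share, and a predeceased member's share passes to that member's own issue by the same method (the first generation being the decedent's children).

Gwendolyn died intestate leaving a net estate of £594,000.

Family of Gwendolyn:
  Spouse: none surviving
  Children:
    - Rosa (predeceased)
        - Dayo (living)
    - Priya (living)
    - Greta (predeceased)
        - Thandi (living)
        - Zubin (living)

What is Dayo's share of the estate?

The entire £594,000 passes to the descendants.
That amount (£594,000) is divided into 3 shares of £198,000: Priya takes £198,000; Rosa's £198,000 share passes to Rosa's issue; Greta's £198,000 share passes to Greta's issue.
Rosa's share (£198,000) passes entirely to Dayo.
Greta's share (£198,000) is divided into 2 shares of £99,000: Thandi and Zubin each take £99,000.

Dayo receives £198,000.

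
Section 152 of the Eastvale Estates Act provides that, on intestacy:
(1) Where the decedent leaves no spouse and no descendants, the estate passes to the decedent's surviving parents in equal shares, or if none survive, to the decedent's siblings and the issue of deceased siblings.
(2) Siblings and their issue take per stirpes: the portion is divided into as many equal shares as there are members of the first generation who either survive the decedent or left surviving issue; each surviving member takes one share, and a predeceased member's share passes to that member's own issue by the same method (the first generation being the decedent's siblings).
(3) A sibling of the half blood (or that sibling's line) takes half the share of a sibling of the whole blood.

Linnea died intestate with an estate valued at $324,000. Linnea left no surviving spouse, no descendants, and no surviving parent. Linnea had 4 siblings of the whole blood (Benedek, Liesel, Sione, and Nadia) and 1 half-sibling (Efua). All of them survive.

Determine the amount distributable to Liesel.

Liesel receives $72,000.

The entire $324,000 passes to the siblings and their issue.
Counting each half-blood sibling's line as half a unit, there are 9/2 units in $324,000, so one unit is $72,000. Whole-blood lines (Benedek, Liesel, Sione, and Nadia) take $72,000 each; half-blood lines (Efua) take $36,000 each.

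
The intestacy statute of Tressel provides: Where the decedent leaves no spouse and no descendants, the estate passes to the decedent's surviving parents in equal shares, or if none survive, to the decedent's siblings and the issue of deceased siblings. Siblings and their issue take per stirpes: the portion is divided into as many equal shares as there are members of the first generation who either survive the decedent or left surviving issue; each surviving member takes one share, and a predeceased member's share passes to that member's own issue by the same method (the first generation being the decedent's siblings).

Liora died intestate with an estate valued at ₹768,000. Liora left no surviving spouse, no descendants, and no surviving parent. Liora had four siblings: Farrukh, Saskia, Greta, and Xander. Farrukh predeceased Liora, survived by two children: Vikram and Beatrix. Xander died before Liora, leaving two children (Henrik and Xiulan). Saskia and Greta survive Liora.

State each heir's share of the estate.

Vikram: ₹96,000; Beatrix: ₹96,000; Saskia: ₹192,000; Greta: ₹192,000; Henrik: ₹96,000; Xiulan: ₹96,000

The entire ₹768,000 passes to the siblings and their issue.
That amount (₹768,000) is divided into 4 shares of ₹192,000: Saskia and Greta each take ₹192,000; Farrukh's ₹192,000 share passes to Farrukh's issue; Xander's ₹192,000 share passes to Xander's issue.
Farrukh's share (₹192,000) is divided into 2 shares of ₹96,000: Vikram and Beatrix each take ₹96,000.
Xander's share (₹192,000) is divided into 2 shares of ₹96,000: Henrik and Xiulan each take ₹96,000.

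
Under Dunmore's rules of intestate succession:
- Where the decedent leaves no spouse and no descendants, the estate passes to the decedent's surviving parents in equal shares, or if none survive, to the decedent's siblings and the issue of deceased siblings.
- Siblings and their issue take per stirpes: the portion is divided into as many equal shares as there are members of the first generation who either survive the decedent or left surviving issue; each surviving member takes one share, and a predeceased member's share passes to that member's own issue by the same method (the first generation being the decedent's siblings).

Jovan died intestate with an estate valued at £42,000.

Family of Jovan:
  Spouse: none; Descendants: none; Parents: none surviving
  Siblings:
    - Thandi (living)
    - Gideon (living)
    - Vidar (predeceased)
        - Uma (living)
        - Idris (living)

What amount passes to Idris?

The entire £42,000 passes to the siblings and their issue.
That amount (£42,000) is divided into 3 shares of £14,000: Thandi and Gideon each take £14,000; Vidar's £14,000 share passes to Vidar's issue.
Vidar's share (£14,000) is divided into 2 shares of £7,000: Uma and Idris each take £7,000.

Idris receives £7,000.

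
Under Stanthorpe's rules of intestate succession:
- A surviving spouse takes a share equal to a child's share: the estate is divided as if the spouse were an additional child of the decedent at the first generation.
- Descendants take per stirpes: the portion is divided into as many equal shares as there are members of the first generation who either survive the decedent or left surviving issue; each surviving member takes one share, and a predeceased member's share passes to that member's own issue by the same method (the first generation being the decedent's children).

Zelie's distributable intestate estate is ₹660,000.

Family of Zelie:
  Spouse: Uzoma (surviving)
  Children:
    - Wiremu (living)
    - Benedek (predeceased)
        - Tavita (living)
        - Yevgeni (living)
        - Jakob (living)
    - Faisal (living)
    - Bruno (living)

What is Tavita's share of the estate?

The spouse counts as an additional share at the children's level, so there are 5 primary shares of ₹132,000. Uzoma takes one such share (₹132,000).
The children's combined portion (₹528,000) is divided into 4 shares of ₹132,000: Wiremu, Faisal, and Bruno each take ₹132,000; Benedek's ₹132,000 share passes to Benedek's issue.
Benedek's share (₹132,000) is divided into 3 shares of ₹44,000: Tavita, Yevgeni, and Jakob each take ₹44,000.

Tavita receives ₹44,000.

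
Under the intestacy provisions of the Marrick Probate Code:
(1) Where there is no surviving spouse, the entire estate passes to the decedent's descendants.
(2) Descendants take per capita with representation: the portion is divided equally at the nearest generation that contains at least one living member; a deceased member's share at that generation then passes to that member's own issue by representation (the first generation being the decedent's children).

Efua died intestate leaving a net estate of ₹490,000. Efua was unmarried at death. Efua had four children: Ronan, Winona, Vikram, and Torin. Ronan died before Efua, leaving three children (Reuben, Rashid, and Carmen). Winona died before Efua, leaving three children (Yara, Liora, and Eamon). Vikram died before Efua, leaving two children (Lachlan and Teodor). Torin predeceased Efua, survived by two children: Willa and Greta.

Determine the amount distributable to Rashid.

The entire ₹490,000 passes to the descendants.
No child survives, so the initial division is made at the grandchildren's generation.
That amount (₹490,000) is divided into 10 shares of ₹49,000: Reuben, Rashid, Carmen, Yara, Liora, Eamon, Lachlan, Teodor, Willa, and Greta each take ₹49,000.

Rashid receives ₹49,000.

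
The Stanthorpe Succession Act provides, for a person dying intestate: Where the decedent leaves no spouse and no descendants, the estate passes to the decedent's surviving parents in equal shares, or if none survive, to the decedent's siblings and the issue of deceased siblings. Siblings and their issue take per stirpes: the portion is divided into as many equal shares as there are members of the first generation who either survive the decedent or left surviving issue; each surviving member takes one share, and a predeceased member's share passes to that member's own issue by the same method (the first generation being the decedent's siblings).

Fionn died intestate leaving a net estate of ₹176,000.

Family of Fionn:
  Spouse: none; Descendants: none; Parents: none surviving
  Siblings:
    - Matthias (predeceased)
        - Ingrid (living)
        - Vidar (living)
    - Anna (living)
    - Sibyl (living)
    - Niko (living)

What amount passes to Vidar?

Vidar receives ₹22,000.

The entire ₹176,000 passes to the siblings and their issue.
That amount (₹176,000) is divided into 4 shares of ₹44,000: Anna, Sibyl, and Niko each take ₹44,000; Matthias's ₹44,000 share passes to Matthias's issue.
Matthias's share (₹44,000) is divided into 2 shares of ₹22,000: Ingrid and Vidar each take ₹22,000.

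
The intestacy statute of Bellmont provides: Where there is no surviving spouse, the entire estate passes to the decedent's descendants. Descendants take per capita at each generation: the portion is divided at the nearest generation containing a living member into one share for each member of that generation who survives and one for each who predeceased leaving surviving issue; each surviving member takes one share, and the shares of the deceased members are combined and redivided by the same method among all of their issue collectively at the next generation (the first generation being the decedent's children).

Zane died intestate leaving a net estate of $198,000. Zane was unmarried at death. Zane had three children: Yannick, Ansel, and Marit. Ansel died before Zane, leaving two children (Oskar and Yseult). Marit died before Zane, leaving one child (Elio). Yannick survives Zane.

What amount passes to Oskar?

Oskar receives $44,000.

The entire $198,000 passes to the descendants.
That amount ($198,000) is divided at the children's generation into 3 shares of $66,000. Yannick takes $66,000. The 2 shares of the deceased (Ansel and Marit) are combined into a pool of $132,000.
That pool ($132,000) is divided at the grandchildren's generation equally among Oskar, Yseult, and Elio: $44,000 each.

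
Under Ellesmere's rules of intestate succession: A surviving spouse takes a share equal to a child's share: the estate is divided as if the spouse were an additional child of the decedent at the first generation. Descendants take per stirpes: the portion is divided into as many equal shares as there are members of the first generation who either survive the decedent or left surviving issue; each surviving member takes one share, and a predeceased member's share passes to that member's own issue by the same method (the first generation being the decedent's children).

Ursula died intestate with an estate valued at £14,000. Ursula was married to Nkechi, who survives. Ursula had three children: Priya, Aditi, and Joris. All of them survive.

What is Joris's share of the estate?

The spouse counts as an additional share at the children's level, so there are 4 primary shares of £3,500. Nkechi takes one such share (£3,500).
The children's combined portion (£10,500) is divided into 3 shares of £3,500: Priya, Aditi, and Joris each take £3,500.

Joris receives £3,500.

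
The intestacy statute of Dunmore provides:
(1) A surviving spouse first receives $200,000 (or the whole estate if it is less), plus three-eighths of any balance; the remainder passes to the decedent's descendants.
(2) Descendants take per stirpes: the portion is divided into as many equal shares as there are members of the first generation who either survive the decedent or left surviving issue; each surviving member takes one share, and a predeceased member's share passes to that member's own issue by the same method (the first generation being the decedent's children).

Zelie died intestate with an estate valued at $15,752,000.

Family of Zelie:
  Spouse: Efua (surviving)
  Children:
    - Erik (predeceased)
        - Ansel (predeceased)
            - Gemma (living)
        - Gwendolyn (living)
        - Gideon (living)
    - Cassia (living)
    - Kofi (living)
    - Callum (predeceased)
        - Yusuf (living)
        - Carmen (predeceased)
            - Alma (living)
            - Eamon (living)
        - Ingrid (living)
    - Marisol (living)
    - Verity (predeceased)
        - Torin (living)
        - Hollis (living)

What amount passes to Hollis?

Efua first takes $200,000, leaving a balance of $15,552,000. Efua then takes three-eighths of the balance ($5,832,000), for a total of $6,032,000. The remaining $9,720,000 passes to the descendants.
The descendants' portion ($9,720,000) is divided into 6 shares of $1,620,000: Cassia, Kofi, and Marisol each take $1,620,000; Erik's $1,620,000 share passes to Erik's issue; Callum's $1,620,000 share passes to Callum's issue; Verity's $1,620,000 share passes to Verity's issue.
Erik's share ($1,620,000) is divided into 3 shares of $540,000: Gwendolyn and Gideon each take $540,000; Ansel's $540,000 share passes to Ansel's issue.
Ansel's share ($540,000) passes entirely to Gemma.
Callum's share ($1,620,000) is divided into 3 shares of $540,000: Yusuf and Ingrid each take $540,000; Carmen's $540,000 share passes to Carmen's issue.
Carmen's share ($540,000) is divided into 2 shares of $270,000: Alma and Eamon each take $270,000.
Verity's share ($1,620,000) is divided into 2 shares of $810,000: Torin and Hollis each take $810,000.

Hollis receives $810,000.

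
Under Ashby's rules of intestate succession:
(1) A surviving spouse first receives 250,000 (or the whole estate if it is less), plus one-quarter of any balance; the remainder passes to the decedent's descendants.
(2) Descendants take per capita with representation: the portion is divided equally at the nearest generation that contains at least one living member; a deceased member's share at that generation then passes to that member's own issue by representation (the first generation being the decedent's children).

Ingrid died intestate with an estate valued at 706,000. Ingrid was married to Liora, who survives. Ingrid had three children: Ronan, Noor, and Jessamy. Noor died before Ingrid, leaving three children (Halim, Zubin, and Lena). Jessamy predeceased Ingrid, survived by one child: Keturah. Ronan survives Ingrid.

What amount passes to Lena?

Lena receives 38,000.

Liora first takes 250,000, leaving a balance of 456,000. Liora then takes one-quarter of the balance (114,000), for a total of 364,000. The remaining 342,000 passes to the descendants.
The descendants' portion (342,000) is divided into 3 shares of 114,000: Ronan takes 114,000; Noor's 114,000 share passes to Noor's issue; Jessamy's 114,000 share passes to Jessamy's issue.
Noor's share (114,000) is divided into 3 shares of 38,000: Halim, Zubin, and Lena each take 38,000.
Jessamy's share (114,000) passes entirely to Keturah.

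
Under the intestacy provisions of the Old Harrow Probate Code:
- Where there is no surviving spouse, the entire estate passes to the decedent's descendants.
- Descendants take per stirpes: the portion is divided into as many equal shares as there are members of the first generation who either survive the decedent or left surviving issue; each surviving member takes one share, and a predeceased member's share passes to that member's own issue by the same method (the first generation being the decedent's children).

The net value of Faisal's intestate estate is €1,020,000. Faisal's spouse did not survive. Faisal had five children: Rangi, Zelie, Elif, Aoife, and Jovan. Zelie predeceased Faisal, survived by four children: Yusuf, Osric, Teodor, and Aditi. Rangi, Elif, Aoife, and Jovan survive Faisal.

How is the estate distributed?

The entire €1,020,000 passes to the descendants.
That amount (€1,020,000) is divided into 5 shares of €204,000: Rangi, Elif, Aoife, and Jovan each take €204,000; Zelie's €204,000 share passes to Zelie's issue.
Zelie's share (€204,000) is divided into 4 shares of €51,000: Yusuf, Osric, Teodor, and Aditi each take €51,000.

Rangi: €204,000; Yusuf: €51,000; Osric: €51,000; Teodor: €51,000; Aditi: €51,000; Elif: €204,000; Aoife: €204,000; Jovan: €204,000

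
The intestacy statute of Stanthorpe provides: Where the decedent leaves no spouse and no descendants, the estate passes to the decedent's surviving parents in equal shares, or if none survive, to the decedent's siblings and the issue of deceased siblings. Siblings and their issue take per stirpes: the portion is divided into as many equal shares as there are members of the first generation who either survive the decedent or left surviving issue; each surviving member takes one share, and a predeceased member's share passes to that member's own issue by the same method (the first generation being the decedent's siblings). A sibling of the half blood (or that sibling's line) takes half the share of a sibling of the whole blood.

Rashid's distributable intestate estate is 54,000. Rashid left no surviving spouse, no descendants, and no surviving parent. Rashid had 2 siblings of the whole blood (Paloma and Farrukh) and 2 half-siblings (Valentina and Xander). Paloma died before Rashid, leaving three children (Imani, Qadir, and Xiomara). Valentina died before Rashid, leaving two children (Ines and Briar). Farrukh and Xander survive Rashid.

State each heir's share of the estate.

The entire 54,000 passes to the siblings and their issue.
Counting each half-blood sibling's line as half a unit, there are 3 units in 54,000, so one unit is 18,000. Whole-blood lines (Paloma and Farrukh) take 18,000 each; half-blood lines (Valentina and Xander) take 9,000 each.
Paloma's share (18,000) is divided into 3 shares of 6,000: Imani, Qadir, and Xiomara each take 6,000.
Valentina's share (9,000) is divided into 2 shares of 4,500: Ines and Briar each take 4,500.

Imani: 6,000; Qadir: 6,000; Xiomara: 6,000; Ines: 4,500; Briar: 4,500; Farrukh: 18,000; Xander: 9,000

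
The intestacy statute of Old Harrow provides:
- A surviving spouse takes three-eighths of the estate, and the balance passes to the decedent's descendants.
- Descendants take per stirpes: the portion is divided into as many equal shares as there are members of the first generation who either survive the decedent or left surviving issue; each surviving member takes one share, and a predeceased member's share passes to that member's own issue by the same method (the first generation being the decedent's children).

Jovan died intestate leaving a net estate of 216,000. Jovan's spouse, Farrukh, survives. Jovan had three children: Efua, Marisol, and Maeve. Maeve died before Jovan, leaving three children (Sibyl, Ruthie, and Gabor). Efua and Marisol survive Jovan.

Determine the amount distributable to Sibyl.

Sibyl receives 15,000.

Farrukh takes three-eighths of 216,000 = 81,000. The remaining 135,000 passes to the descendants.
The descendants' portion (135,000) is divided into 3 shares of 45,000: Efua and Marisol each take 45,000; Maeve's 45,000 share passes to Maeve's issue.
Maeve's share (45,000) is divided into 3 shares of 15,000: Sibyl, Ruthie, and Gabor each take 15,000.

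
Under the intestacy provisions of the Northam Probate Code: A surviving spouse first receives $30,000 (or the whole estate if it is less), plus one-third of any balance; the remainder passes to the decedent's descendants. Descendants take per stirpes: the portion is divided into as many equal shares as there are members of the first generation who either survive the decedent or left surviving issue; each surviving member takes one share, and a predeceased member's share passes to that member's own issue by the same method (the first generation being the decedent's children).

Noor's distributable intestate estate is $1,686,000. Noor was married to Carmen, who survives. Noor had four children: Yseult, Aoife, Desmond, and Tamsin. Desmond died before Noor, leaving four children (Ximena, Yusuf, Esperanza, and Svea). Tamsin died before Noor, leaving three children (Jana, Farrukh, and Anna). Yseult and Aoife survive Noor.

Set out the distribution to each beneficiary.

Carmen: $582,000; Yseult: $276,000; Aoife: $276,000; Ximena: $69,000; Yusuf: $69,000; Esperanza: $69,000; Svea: $69,000; Jana: $92,000; Farrukh: $92,000; Anna: $92,000

Carmen first takes $30,000, leaving a balance of $1,656,000. Carmen then takes one-third of the balance ($552,000), for a total of $582,000. The remaining $1,104,000 passes to the descendants.
The descendants' portion ($1,104,000) is divided into 4 shares of $276,000: Yseult and Aoife each take $276,000; Desmond's $276,000 share passes to Desmond's issue; Tamsin's $276,000 share passes to Tamsin's issue.
Desmond's share ($276,000) is divided into 4 shares of $69,000: Ximena, Yusuf, Esperanza, and Svea each take $69,000.
Tamsin's share ($276,000) is divided into 3 shares of $92,000: Jana, Farrukh, and Anna each take $92,000.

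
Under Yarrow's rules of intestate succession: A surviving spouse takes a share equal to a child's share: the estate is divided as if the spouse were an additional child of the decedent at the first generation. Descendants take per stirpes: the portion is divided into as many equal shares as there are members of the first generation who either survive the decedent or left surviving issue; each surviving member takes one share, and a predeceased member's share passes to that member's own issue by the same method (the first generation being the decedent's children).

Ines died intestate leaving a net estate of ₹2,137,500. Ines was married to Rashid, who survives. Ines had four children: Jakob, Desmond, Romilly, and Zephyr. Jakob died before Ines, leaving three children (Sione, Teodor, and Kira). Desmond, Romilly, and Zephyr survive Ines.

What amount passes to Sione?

The spouse counts as an additional share at the children's level, so there are 5 primary shares of ₹427,500. Rashid takes one such share (₹427,500).
The children's combined portion (₹1,710,000) is divided into 4 shares of ₹427,500: Desmond, Romilly, and Zephyr each take ₹427,500; Jakob's ₹427,500 share passes to Jakob's issue.
Jakob's share (₹427,500) is divided into 3 shares of ₹142,500: Sione, Teodor, and Kira each take ₹142,500.

Sione receives ₹142,500.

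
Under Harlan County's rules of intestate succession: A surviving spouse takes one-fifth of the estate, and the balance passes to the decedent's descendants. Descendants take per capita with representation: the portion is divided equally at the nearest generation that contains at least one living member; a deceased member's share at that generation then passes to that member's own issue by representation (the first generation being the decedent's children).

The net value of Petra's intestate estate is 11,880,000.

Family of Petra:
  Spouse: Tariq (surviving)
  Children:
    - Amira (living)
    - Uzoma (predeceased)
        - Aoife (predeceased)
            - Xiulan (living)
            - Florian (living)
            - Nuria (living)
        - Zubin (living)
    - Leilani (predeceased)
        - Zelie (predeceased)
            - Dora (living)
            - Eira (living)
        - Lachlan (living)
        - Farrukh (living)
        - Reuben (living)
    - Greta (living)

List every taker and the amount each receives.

Tariq: 2,376,000; Amira: 2,376,000; Xiulan: 396,000; Florian: 396,000; Nuria: 396,000; Zubin: 1,188,000; Dora: 297,000; Eira: 297,000; Lachlan: 594,000; Farrukh: 594,000; Reuben: 594,000; Greta: 2,376,000

Tariq takes one-fifth of 11,880,000 = 2,376,000. The remaining 9,504,000 passes to the descendants.
The descendants' portion (9,504,000) is divided into 4 shares of 2,376,000: Amira and Greta each take 2,376,000; Uzoma's 2,376,000 share passes to Uzoma's issue; Leilani's 2,376,000 share passes to Leilani's issue.
Uzoma's share (2,376,000) is divided into 2 shares of 1,188,000: Zubin takes 1,188,000; Aoife's 1,188,000 share passes to Aoife's issue.
Aoife's share (1,188,000) is divided into 3 shares of 396,000: Xiulan, Florian, and Nuria each take 396,000.
Leilani's share (2,376,000) is divided into 4 shares of 594,000: Lachlan, Farrukh, and Reuben each take 594,000; Zelie's 594,000 share passes to Zelie's issue.
Zelie's share (594,000) is divided into 2 shares of 297,000: Dora and Eira each take 297,000.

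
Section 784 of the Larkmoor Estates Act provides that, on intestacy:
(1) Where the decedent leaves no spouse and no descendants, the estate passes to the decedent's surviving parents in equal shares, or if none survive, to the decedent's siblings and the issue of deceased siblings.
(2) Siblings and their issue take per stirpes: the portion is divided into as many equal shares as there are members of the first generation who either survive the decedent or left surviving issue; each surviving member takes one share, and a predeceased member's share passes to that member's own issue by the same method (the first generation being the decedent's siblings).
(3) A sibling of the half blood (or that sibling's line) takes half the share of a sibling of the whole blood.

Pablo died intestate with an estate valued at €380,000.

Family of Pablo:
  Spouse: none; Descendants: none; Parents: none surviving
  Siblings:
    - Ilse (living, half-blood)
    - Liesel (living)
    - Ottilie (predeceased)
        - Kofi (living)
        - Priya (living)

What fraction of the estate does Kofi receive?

The entire €380,000 passes to the siblings and their issue.
Counting each half-blood sibling's line as half a unit, there are 5/2 units in €380,000, so one unit is €152,000. Whole-blood lines (Liesel and Ottilie) take €152,000 each; half-blood lines (Ilse) take €76,000 each.
Ottilie's share (€152,000) is divided into 2 shares of €76,000: Kofi and Priya each take €76,000.

Kofi receives 1/5 of the estate.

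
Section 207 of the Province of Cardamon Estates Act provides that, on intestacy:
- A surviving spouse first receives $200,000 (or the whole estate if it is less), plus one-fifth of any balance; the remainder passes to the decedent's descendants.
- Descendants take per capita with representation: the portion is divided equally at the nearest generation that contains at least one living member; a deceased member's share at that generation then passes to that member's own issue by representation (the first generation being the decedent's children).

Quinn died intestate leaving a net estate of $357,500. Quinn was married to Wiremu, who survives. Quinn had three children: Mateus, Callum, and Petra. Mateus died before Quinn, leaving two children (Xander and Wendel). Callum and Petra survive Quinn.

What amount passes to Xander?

Wiremu first takes $200,000, leaving a balance of $157,500. Wiremu then takes one-fifth of the balance ($31,500), for a total of $231,500. The remaining $126,000 passes to the descendants.
The descendants' portion ($126,000) is divided into 3 shares of $42,000: Callum and Petra each take $42,000; Mateus's $42,000 share passes to Mateus's issue.
Mateus's share ($42,000) is divided into 2 shares of $21,000: Xander and Wendel each take $21,000.

Xander receives $21,000.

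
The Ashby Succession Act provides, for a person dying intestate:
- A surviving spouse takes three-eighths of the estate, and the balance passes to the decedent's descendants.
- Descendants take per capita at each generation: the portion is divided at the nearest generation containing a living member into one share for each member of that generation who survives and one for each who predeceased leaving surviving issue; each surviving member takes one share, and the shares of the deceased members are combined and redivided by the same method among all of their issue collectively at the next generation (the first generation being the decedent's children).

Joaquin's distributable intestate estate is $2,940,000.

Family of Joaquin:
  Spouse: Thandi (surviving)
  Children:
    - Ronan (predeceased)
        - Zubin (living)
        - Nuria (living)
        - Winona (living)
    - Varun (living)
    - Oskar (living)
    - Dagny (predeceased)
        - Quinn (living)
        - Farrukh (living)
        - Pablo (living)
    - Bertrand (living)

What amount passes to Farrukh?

Farrukh receives $122,500.

Thandi takes three-eighths of $2,940,000 = $1,102,500. The remaining $1,837,500 passes to the descendants.
The descendants' portion ($1,837,500) is divided at the children's generation into 5 shares of $367,500. Varun, Oskar, and Bertrand each take $367,500. The 2 shares of the deceased (Ronan and Dagny) are combined into a pool of $735,000.
That pool ($735,000) is divided at the grandchildren's generation equally among Zubin, Nuria, Winona, Quinn, Farrukh, and Pablo: $122,500 each.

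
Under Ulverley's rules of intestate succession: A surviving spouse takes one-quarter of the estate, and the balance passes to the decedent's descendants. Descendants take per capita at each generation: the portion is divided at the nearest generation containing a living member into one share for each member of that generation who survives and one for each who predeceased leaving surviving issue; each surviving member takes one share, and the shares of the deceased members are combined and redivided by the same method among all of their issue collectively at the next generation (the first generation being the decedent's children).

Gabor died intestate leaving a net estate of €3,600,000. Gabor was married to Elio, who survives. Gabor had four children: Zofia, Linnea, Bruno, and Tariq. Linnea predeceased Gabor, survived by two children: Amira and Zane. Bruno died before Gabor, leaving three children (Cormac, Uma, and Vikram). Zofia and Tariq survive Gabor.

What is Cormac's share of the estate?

Elio takes one-quarter of €3,600,000 = €900,000. The remaining €2,700,000 passes to the descendants.
The descendants' portion (€2,700,000) is divided at the children's generation into 4 shares of €675,000. Zofia and Tariq each take €675,000. The 2 shares of the deceased (Linnea and Bruno) are combined into a pool of €1,350,000.
That pool (€1,350,000) is divided at the grandchildren's generation equally among Amira, Zane, Cormac, Uma, and Vikram: €270,000 each.

Cormac receives €270,000.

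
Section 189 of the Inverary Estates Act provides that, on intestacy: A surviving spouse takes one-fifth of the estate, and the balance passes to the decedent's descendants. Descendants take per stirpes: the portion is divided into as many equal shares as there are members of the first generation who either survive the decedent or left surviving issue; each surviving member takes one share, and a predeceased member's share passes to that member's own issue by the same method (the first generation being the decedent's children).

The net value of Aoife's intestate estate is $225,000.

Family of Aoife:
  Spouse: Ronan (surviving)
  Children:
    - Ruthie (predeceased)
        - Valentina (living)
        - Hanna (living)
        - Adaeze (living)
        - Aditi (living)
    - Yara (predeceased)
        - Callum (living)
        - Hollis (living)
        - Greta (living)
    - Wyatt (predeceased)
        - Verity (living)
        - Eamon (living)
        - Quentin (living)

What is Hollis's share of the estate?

Hollis receives $20,000.

Ronan takes one-fifth of $225,000 = $45,000. The remaining $180,000 passes to the descendants.
The descendants' portion ($180,000) is divided into 3 shares of $60,000: Ruthie's $60,000 share passes to Ruthie's issue; Yara's $60,000 share passes to Yara's issue; Wyatt's $60,000 share passes to Wyatt's issue.
Ruthie's share ($60,000) is divided into 4 shares of $15,000: Valentina, Hanna, Adaeze, and Aditi each take $15,000.
Yara's share ($60,000) is divided into 3 shares of $20,000: Callum, Hollis, and Greta each take $20,000.
Wyatt's share ($60,000) is divided into 3 shares of $20,000: Verity, Eamon, and Quentin each take $20,000.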